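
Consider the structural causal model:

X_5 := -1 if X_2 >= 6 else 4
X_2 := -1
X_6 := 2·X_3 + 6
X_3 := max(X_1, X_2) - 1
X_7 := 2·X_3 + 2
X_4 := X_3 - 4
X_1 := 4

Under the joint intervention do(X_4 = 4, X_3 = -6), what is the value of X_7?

-10

The joint intervention fixes X_4 = 4, X_3 = -6, removing each variable's own equation.
X_7 = 2·X_3 + 2  [with X_3=-6]  = -10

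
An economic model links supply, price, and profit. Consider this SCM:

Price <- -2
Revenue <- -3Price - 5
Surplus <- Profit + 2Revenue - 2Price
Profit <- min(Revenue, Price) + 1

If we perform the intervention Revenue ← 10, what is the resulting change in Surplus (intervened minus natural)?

18

Under do(Revenue=10), the mechanism Revenue <- -3Price - 5 is discarded; Revenue is fixed at 10.
Profit = min(Revenue, Price) + 1  [with Revenue=10, Price=-2]  = -1
Surplus = Profit + 2Revenue - 2Price  [with Profit=-1, Revenue=10, Price=-2]  = 23
Without intervention: Revenue = -3Price - 5  [with Price=-2]  = 1; Profit = min(Revenue, Price) + 1  [with Revenue=1, Price=-2]  = -1; Surplus = Profit + 2Revenue - 2Price  [with Profit=-1, Revenue=1, Price=-2]  = 5.
Change = 23 − 5 = 18.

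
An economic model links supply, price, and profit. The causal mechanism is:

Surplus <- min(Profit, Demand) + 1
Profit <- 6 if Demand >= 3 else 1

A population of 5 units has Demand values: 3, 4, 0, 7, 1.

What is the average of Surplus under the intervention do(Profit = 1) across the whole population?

do(Profit=1) breaks Profit's dependence on Demand. With Profit=1 fixed, Surplus across the units is 2, 2, 1, 2, 2, mean 1.8.

1.8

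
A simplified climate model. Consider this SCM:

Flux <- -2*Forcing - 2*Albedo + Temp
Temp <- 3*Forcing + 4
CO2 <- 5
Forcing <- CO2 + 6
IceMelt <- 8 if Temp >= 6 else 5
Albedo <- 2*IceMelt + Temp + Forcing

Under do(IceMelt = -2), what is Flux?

-73

Under do(IceMelt=-2), the mechanism IceMelt <- 8 if Temp >= 6 else 5 is discarded; IceMelt is fixed at -2.
Forcing = CO2 + 6  [with CO2=5]  = 11
Temp = 3*Forcing + 4  [with Forcing=11]  = 37
Albedo = 2*IceMelt + Temp + Forcing  [with IceMelt=-2, Temp=37, Forcing=11]  = 44
Flux = -2*Forcing - 2*Albedo + Temp  [with Forcing=11, Albedo=44, Temp=37]  = -73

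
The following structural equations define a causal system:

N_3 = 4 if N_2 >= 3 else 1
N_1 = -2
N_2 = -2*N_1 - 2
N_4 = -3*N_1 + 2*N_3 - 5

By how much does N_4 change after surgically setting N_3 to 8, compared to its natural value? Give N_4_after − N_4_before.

The intervention breaks the incoming arrows to N_3: N_3 = 4 if N_2 >= 3 else 1 no longer applies, and N_3 = 8.
N_4 = -3*N_1 + 2*N_3 - 5  [with N_1=-2, N_3=8]  = 17
Without intervention: N_2 = -2*N_1 - 2  [with N_1=-2]  = 2; N_3 = 4 if N_2 >= 3 else 1  [with N_2=2]  = 1; N_4 = -3*N_1 + 2*N_3 - 5  [with N_1=-2, N_3=1]  = 3.
Change = 17 − 3 = 14.

14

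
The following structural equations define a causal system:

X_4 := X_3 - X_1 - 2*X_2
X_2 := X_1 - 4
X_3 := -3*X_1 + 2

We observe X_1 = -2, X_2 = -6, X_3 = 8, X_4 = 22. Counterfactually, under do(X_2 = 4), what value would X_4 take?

Under do(X_2=4), the mechanism X_2 := X_1 - 4 is discarded; X_2 is fixed at 4.
X_3 = -3*X_1 + 2  [with X_1=-2]  = 8
X_4 = X_3 - X_1 - 2*X_2  [with X_3=8, X_1=-2, X_2=4]  = 2

2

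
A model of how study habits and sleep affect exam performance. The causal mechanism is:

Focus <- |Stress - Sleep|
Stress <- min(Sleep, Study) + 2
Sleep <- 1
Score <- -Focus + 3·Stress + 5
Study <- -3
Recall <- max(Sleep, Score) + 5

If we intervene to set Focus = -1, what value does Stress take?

-1

Under do(Focus=-1), the mechanism Focus <- |Stress - Sleep| is discarded; Focus is fixed at -1.
Since Stress is not a descendant of the intervened variable, it is unaffected.
Stress = min(Sleep, Study) + 2  [with Sleep=1, Study=-3]  = -1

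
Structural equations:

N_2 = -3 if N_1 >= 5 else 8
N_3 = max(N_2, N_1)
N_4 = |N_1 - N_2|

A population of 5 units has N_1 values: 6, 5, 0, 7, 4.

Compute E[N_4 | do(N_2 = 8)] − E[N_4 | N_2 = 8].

Under do(N_2=8), N_2's equation is replaced by N_2=8 for every unit. Per-unit N_4: 2, 3, 8, 1, 4. Mean = 3.6.
Conditioning on N_2=8 selects the 2 unit(s) with N_1 ∈ {0, 4}. Their N_4 values: 8, 4. Mean = 6.
Difference = 3.6 − 6 = -2.4.

-2.4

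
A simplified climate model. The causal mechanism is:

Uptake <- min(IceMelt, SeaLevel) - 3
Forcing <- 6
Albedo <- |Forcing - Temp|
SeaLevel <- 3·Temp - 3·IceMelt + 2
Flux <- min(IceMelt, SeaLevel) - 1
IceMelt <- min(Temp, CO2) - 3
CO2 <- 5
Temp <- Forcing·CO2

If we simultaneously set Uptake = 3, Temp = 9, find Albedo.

3

The joint intervention fixes Uptake = 3, Temp = 9, removing each variable's own equation.
Albedo = |Forcing - Temp|  [with Forcing=6, Temp=9]  = 3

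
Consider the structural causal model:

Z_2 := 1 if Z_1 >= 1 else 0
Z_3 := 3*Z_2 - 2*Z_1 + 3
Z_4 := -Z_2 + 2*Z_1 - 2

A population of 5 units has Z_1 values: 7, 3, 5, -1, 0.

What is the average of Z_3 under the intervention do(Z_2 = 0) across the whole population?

-2.6

Every unit gets Z_2=0 under the intervention. Z_3 values become -11, -3, -7, 5, 3; E[Z_3|do(Z_2=0)] = -2.6.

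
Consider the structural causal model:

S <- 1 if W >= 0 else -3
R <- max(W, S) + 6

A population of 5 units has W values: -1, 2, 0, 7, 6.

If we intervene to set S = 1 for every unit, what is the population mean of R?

do(S=1) breaks S's dependence on W. With S=1 fixed, R across the units is 7, 8, 7, 13, 12, mean 9.4.

9.4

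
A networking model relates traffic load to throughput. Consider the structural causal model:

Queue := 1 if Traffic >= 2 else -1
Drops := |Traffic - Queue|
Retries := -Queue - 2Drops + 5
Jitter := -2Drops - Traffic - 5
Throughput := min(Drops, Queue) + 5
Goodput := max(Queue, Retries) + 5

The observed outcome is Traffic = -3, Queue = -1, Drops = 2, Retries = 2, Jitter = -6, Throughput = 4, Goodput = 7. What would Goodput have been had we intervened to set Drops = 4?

4

The intervention breaks the incoming arrows to Drops: Drops := |Traffic - Queue| no longer applies, and Drops = 4.
Queue = 1 if Traffic >= 2 else -1  [with Traffic=-3]  = -1
Retries = -Queue - 2Drops + 5  [with Queue=-1, Drops=4]  = -2
Goodput = max(Queue, Retries) + 5  [with Queue=-1, Retries=-2]  = 4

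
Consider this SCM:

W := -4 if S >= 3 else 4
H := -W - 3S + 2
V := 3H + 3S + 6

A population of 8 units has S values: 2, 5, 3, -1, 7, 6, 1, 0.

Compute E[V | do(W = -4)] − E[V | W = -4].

Every unit gets W=-4 under the intervention. V values become 12, -6, 6, 30, -18, -12, 18, 24; E[V|do(W=-4)] = 6.75.
Conditioning on W=-4 selects the 4 unit(s) with S ∈ {5, 3, 7, 6}. Their V values: -6, 6, -18, -12. Mean = -7.5.
Difference = 6.75 − (-7.5) = 14.25.

14.25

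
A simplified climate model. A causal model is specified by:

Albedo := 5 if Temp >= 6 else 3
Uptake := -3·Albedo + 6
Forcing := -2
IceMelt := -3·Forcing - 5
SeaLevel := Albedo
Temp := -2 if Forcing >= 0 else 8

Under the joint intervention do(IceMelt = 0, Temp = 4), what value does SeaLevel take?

Setting IceMelt = 0, Temp = 4 by intervention discards those variables' equations.
Albedo = 5 if Temp >= 6 else 3  [with Temp=4]  = 3
SeaLevel = Albedo  [with Albedo=3]  = 3

3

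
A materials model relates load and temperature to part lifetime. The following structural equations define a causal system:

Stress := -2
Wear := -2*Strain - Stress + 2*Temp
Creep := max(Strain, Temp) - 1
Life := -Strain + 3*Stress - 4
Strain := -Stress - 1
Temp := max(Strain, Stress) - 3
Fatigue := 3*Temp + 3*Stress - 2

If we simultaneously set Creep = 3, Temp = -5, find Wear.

The joint intervention fixes Creep = 3, Temp = -5, removing each variable's own equation.
Strain = -Stress - 1  [with Stress=-2]  = 1
Wear = -2*Strain - Stress + 2*Temp  [with Strain=1, Stress=-2, Temp=-5]  = -10

-10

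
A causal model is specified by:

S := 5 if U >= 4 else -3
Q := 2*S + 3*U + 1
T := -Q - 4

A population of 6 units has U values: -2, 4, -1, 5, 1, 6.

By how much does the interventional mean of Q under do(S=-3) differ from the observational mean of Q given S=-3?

do(S=-3) breaks S's dependence on U. With S=-3 fixed, Q across the units is -11, 7, -8, 10, -2, 13, mean 1.5.
E[Q|S=-3] averages over only the 3 units with S=-3 (U = -2, -1, 1): Q = -11, -8, -2, mean -7.
Difference = 1.5 − (-7) = 8.5.

8.5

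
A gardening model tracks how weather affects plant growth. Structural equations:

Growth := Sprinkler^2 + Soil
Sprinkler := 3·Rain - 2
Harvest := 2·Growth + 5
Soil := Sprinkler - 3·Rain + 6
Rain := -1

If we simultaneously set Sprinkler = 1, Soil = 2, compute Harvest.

11

Under do(Sprinkler = 1, Soil = 2), each intervened variable's structural equation is replaced by its fixed value.
Growth = Sprinkler^2 + Soil  [with Sprinkler=1, Soil=2]  = 3
Harvest = 2·Growth + 5  [with Growth=3]  = 11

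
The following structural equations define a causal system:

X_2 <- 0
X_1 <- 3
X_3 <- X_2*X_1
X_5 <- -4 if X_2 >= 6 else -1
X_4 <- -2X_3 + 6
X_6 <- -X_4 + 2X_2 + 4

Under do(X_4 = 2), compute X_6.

2

Under do(X_4=2), the mechanism X_4 <- -2X_3 + 6 is discarded; X_4 is fixed at 2.
X_6 = -X_4 + 2X_2 + 4  [with X_4=2, X_2=0]  = 2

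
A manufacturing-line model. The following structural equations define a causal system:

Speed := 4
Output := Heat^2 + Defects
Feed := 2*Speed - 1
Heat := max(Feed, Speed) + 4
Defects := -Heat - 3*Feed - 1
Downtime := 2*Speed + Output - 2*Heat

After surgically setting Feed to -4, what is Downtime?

59

Under do(Feed=-4), the mechanism Feed := 2*Speed - 1 is discarded; Feed is fixed at -4.
Heat = max(Feed, Speed) + 4  [with Feed=-4, Speed=4]  = 8
Defects = -Heat - 3*Feed - 1  [with Heat=8, Feed=-4]  = 3
Output = Heat^2 + Defects  [with Heat=8, Defects=3]  = 67
Downtime = 2*Speed + Output - 2*Heat  [with Speed=4, Output=67, Heat=8]  = 59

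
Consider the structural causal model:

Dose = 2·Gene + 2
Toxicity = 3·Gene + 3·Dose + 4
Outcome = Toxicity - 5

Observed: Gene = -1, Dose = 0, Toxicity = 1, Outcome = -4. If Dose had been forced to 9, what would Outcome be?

Under do(Dose=9), the mechanism Dose = 2·Gene + 2 is discarded; Dose is fixed at 9.
Toxicity = 3·Gene + 3·Dose + 4  [with Gene=-1, Dose=9]  = 28
Outcome = Toxicity - 5  [with Toxicity=28]  = 23

23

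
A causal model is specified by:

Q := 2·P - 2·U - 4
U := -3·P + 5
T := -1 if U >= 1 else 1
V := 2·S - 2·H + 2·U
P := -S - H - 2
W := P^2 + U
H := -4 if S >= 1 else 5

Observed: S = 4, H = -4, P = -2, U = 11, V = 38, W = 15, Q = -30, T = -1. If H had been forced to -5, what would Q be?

-22

Under do(H=-5), the mechanism H := -4 if S >= 1 else 5 is discarded; H is fixed at -5.
P = -S - H - 2  [with S=4, H=-5]  = -1
U = -3·P + 5  [with P=-1]  = 8
Q = 2·P - 2·U - 4  [with P=-1, U=8]  = -22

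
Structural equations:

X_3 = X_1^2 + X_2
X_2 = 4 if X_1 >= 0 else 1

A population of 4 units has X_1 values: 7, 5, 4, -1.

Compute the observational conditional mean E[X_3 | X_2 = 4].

34

E[X_3|X_2=4] averages over only the 3 units with X_2=4 (X_1 = 7, 5, 4): X_3 = 53, 29, 20, mean 34.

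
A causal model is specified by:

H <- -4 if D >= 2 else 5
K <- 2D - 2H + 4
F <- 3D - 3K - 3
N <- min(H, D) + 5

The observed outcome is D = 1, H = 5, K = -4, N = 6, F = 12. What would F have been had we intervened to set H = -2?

do(H=-2) replaces the equation H <- -4 if D >= 2 else 5 with the constant H = -2.
K = 2D - 2H + 4  [with D=1, H=-2]  = 10
F = 3D - 3K - 3  [with D=1, K=10]  = -30

-30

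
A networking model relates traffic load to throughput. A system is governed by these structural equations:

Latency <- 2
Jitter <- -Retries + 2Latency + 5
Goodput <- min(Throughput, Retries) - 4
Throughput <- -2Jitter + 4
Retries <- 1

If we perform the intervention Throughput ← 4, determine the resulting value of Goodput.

Intervening sets Throughput = 4 and removes its equation (Throughput <- -2Jitter + 4).
Goodput = min(Throughput, Retries) - 4  [with Throughput=4, Retries=1]  = -3

-3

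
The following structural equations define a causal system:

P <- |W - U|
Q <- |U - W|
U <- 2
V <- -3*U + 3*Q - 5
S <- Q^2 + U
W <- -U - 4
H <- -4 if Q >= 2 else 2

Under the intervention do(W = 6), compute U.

Under do(W=6), the mechanism W <- -U - 4 is discarded; W is fixed at 6.
U is not downstream of the intervention, so its value is determined by the original equations.

2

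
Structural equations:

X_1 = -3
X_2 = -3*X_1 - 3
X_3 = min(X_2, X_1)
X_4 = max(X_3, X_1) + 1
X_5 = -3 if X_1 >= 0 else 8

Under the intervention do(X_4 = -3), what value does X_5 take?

Intervening sets X_4 = -3 and removes its equation (X_4 = max(X_3, X_1) + 1).
No directed path runs from X_4 to X_5, so X_5 keeps its natural value.
X_5 = -3 if X_1 >= 0 else 8  [with X_1=-3]  = 8

8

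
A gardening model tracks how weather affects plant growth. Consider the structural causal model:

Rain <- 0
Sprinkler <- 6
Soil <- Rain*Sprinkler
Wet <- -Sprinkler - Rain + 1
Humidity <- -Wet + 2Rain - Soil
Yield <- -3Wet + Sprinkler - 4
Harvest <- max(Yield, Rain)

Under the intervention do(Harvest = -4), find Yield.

17

Intervening sets Harvest = -4 and removes its equation (Harvest <- max(Yield, Rain)).
Since Yield is not a descendant of the intervened variable, it is unaffected.
Wet = -Sprinkler - Rain + 1  [with Sprinkler=6, Rain=0]  = -5
Yield = -3Wet + Sprinkler - 4  [with Wet=-5, Sprinkler=6]  = 17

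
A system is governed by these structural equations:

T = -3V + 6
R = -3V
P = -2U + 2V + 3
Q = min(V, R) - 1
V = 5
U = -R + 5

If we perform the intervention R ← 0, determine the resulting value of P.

3

do(R=0) replaces the equation R = -3V with the constant R = 0.
U = -R + 5  [with R=0]  = 5
P = -2U + 2V + 3  [with U=5, V=5]  = 3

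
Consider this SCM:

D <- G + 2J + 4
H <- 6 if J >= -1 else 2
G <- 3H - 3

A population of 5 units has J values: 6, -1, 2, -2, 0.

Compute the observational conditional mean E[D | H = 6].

22.5

Observing H=6 restricts to units where H's equation naturally yields 6: J ∈ {6, -1, 2, 0}. In that subpopulation D = 31, 17, 23, 19, mean 22.5.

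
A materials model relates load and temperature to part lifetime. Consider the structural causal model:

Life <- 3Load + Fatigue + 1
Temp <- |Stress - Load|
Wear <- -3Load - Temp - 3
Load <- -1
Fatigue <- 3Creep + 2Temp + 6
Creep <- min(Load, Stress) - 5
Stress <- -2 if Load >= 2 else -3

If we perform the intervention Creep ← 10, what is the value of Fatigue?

Under do(Creep=10), the mechanism Creep <- min(Load, Stress) - 5 is discarded; Creep is fixed at 10.
Stress = -2 if Load >= 2 else -3  [with Load=-1]  = -3
Temp = |Stress - Load|  [with Stress=-3, Load=-1]  = 2
Fatigue = 3Creep + 2Temp + 6  [with Creep=10, Temp=2]  = 40

40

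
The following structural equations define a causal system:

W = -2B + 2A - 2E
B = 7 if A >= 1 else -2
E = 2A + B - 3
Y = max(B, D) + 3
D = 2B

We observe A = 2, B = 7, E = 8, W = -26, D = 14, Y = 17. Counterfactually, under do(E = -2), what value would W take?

The intervention breaks the incoming arrows to E: E = 2A + B - 3 no longer applies, and E = -2.
B = 7 if A >= 1 else -2  [with A=2]  = 7
W = -2B + 2A - 2E  [with B=7, A=2, E=-2]  = -6

-6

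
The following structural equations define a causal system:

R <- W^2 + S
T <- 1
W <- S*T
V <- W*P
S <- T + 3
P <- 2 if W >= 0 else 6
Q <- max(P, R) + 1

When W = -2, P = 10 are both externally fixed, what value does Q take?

11

Setting W = -2, P = 10 by intervention discards those variables' equations.
S = T + 3  [with T=1]  = 4
R = W^2 + S  [with W=-2, S=4]  = 8
Q = max(P, R) + 1  [with P=10, R=8]  = 11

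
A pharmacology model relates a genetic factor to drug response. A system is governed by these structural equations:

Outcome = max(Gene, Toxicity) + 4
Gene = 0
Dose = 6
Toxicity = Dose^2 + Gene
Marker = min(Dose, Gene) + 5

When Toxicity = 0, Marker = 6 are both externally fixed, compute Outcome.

4

The joint intervention fixes Toxicity = 0, Marker = 6, removing each variable's own equation.
Outcome = max(Gene, Toxicity) + 4  [with Gene=0, Toxicity=0]  = 4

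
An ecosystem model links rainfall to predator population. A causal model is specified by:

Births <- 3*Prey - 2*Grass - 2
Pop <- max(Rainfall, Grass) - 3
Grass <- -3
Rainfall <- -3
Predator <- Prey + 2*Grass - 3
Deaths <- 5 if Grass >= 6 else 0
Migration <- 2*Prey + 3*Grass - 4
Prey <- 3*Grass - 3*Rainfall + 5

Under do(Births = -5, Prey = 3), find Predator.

-6

Under do(Births = -5, Prey = 3), each intervened variable's structural equation is replaced by its fixed value.
Predator = Prey + 2*Grass - 3  [with Prey=3, Grass=-3]  = -6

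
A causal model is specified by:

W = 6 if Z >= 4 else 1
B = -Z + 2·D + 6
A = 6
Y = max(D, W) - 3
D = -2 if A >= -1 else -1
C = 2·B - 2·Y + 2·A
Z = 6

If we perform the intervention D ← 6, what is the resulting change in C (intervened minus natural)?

The intervention breaks the incoming arrows to D: D = -2 if A >= -1 else -1 no longer applies, and D = 6.
W = 6 if Z >= 4 else 1  [with Z=6]  = 6
Y = max(D, W) - 3  [with D=6, W=6]  = 3
B = -Z + 2·D + 6  [with Z=6, D=6]  = 12
C = 2·B - 2·Y + 2·A  [with B=12, Y=3, A=6]  = 30
Without intervention: D = -2 if A >= -1 else -1  [with A=6]  = -2; W = 6 if Z >= 4 else 1  [with Z=6]  = 6; Y = max(D, W) - 3  [with D=-2, W=6]  = 3; B = -Z + 2·D + 6  [with Z=6, D=-2]  = -4; C = 2·B - 2·Y + 2·A  [with B=-4, Y=3, A=6]  = -2.
Change = 30 − (-2) = 32.

32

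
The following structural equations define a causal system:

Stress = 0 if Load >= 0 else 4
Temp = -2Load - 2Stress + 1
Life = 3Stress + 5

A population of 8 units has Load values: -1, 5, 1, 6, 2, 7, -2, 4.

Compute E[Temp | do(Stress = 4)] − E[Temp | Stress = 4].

The intervention sets Stress=4 in all 8 units regardless of Load. Recomputing Temp per unit gives -5, -17, -9, -19, -11, -21, -3, -15; average -12.5.
E[Temp|Stress=4] averages over only the 2 units with Stress=4 (Load = -1, -2): Temp = -5, -3, mean -4.
Difference = -12.5 − (-4) = -8.5.

-8.5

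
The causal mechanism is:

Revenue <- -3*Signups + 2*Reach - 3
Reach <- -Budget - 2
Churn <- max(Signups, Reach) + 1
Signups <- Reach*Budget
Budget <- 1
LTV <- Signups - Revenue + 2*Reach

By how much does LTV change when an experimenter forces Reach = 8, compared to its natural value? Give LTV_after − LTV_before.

44

Under do(Reach=8), the mechanism Reach <- -Budget - 2 is discarded; Reach is fixed at 8.
Signups = Reach*Budget  [with Reach=8, Budget=1]  = 8
Revenue = -3*Signups + 2*Reach - 3  [with Signups=8, Reach=8]  = -11
LTV = Signups - Revenue + 2*Reach  [with Signups=8, Revenue=-11, Reach=8]  = 35
Without intervention: Reach = -Budget - 2  [with Budget=1]  = -3; Signups = Reach*Budget  [with Reach=-3, Budget=1]  = -3; Revenue = -3*Signups + 2*Reach - 3  [with Signups=-3, Reach=-3]  = 0; LTV = Signups - Revenue + 2*Reach  [with Signups=-3, Revenue=0, Reach=-3]  = -9.
Change = 35 − (-9) = 44.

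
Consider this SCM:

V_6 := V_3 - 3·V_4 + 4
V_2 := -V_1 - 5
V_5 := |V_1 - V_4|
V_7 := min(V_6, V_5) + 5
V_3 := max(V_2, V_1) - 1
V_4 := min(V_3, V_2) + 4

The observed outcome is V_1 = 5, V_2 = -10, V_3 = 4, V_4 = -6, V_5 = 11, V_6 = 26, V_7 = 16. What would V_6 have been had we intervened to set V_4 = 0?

8

Under do(V_4=0), the mechanism V_4 := min(V_3, V_2) + 4 is discarded; V_4 is fixed at 0.
V_2 = -V_1 - 5  [with V_1=5]  = -10
V_3 = max(V_2, V_1) - 1  [with V_2=-10, V_1=5]  = 4
V_6 = V_3 - 3·V_4 + 4  [with V_3=4, V_4=0]  = 8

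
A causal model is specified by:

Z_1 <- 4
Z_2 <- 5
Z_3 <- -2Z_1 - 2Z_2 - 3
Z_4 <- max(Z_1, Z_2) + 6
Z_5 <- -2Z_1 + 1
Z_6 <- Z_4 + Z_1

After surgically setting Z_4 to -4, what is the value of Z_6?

0

Under do(Z_4=-4), the mechanism Z_4 <- max(Z_1, Z_2) + 6 is discarded; Z_4 is fixed at -4.
Z_6 = Z_4 + Z_1  [with Z_4=-4, Z_1=4]  = 0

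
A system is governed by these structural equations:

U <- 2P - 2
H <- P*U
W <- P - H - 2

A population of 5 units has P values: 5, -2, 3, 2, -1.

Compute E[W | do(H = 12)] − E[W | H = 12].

0.9

Under do(H=12), H's equation is replaced by H=12 for every unit. Per-unit W: -9, -16, -11, -12, -15. Mean = -12.6.
E[W|H=12] averages over only the 2 units with H=12 (P = -2, 3): W = -16, -11, mean -13.5.
Difference = -12.6 − (-13.5) = 0.9.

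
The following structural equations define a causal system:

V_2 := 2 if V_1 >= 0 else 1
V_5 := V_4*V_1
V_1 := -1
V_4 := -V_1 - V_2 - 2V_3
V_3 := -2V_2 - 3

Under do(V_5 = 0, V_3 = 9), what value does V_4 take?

Under do(V_5 = 0, V_3 = 9), each intervened variable's structural equation is replaced by its fixed value.
V_2 = 2 if V_1 >= 0 else 1  [with V_1=-1]  = 1
V_4 = -V_1 - V_2 - 2V_3  [with V_1=-1, V_2=1, V_3=9]  = -18

-18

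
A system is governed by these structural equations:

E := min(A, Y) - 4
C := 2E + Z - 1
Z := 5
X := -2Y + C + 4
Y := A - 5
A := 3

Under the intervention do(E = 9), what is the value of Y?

-2

Under do(E=9), the mechanism E := min(A, Y) - 4 is discarded; E is fixed at 9.
Since Y is not a descendant of the intervened variable, it is unaffected.
Y = A - 5  [with A=3]  = -2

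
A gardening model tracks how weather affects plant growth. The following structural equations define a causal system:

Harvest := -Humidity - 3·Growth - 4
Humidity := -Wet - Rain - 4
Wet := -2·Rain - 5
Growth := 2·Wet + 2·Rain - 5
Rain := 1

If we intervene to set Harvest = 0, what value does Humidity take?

2

The intervention breaks the incoming arrows to Harvest: Harvest := -Humidity - 3·Growth - 4 no longer applies, and Harvest = 0.
Since Humidity is not a descendant of the intervened variable, it is unaffected.
Wet = -2·Rain - 5  [with Rain=1]  = -7
Humidity = -Wet - Rain - 4  [with Wet=-7, Rain=1]  = 2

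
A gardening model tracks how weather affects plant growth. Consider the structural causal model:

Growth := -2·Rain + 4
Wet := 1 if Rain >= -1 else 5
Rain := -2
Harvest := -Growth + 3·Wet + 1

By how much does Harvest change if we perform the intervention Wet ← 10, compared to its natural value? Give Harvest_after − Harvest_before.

15

Under do(Wet=10), the mechanism Wet := 1 if Rain >= -1 else 5 is discarded; Wet is fixed at 10.
Growth = -2·Rain + 4  [with Rain=-2]  = 8
Harvest = -Growth + 3·Wet + 1  [with Growth=8, Wet=10]  = 23
Without intervention: Wet = 1 if Rain >= -1 else 5  [with Rain=-2]  = 5; Growth = -2·Rain + 4  [with Rain=-2]  = 8; Harvest = -Growth + 3·Wet + 1  [with Growth=8, Wet=5]  = 8.
Change = 23 − 8 = 15.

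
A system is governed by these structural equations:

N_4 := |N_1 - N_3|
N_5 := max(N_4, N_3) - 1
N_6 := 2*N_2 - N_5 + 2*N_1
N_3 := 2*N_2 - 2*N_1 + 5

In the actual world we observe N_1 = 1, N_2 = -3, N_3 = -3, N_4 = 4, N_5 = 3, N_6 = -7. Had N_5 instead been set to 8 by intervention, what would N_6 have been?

The intervention breaks the incoming arrows to N_5: N_5 := max(N_4, N_3) - 1 no longer applies, and N_5 = 8.
N_6 = 2*N_2 - N_5 + 2*N_1  [with N_2=-3, N_5=8, N_1=1]  = -12

-12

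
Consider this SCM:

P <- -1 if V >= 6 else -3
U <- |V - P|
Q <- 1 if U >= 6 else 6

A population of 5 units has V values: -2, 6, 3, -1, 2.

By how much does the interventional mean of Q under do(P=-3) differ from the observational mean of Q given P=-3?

-0.75

Under do(P=-3), P's equation is replaced by P=-3 for every unit. Per-unit Q: 6, 1, 1, 6, 6. Mean = 4.
Conditioning on P=-3 selects the 4 unit(s) with V ∈ {-2, 3, -1, 2}. Their Q values: 6, 1, 6, 6. Mean = 4.75.
Difference = 4 − 4.75 = -0.75.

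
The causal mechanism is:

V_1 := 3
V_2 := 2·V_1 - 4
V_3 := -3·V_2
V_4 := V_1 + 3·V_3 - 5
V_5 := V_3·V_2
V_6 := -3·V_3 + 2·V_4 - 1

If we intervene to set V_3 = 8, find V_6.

The intervention breaks the incoming arrows to V_3: V_3 := -3·V_2 no longer applies, and V_3 = 8.
V_4 = V_1 + 3·V_3 - 5  [with V_1=3, V_3=8]  = 22
V_6 = -3·V_3 + 2·V_4 - 1  [with V_3=8, V_4=22]  = 19

19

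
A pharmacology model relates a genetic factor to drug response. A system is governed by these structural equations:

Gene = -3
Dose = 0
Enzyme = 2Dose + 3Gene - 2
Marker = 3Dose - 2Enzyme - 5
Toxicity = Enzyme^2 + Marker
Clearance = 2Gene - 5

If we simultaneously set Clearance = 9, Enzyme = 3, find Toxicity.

Under do(Clearance = 9, Enzyme = 3), each intervened variable's structural equation is replaced by its fixed value.
Marker = 3Dose - 2Enzyme - 5  [with Dose=0, Enzyme=3]  = -11
Toxicity = Enzyme^2 + Marker  [with Enzyme=3, Marker=-11]  = -2

-2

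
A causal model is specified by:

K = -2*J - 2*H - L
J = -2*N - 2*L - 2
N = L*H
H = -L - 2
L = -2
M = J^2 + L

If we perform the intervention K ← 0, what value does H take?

Under do(K=0), the mechanism K = -2*J - 2*H - L is discarded; K is fixed at 0.
No directed path runs from K to H, so H keeps its natural value.
H = -L - 2  [with L=-2]  = 0

0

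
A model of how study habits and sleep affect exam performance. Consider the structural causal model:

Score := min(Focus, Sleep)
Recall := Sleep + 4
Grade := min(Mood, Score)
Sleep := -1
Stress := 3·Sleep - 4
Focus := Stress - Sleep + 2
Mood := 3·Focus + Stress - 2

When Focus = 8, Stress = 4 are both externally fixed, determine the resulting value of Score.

-1

The joint intervention fixes Focus = 8, Stress = 4, removing each variable's own equation.
Score = min(Focus, Sleep)  [with Focus=8, Sleep=-1]  = -1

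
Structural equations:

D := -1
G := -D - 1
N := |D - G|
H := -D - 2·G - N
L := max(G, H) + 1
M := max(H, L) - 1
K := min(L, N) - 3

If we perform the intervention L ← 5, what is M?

4

The intervention breaks the incoming arrows to L: L := max(G, H) + 1 no longer applies, and L = 5.
G = -D - 1  [with D=-1]  = 0
N = |D - G|  [with D=-1, G=0]  = 1
H = -D - 2·G - N  [with D=-1, G=0, N=1]  = 0
M = max(H, L) - 1  [with H=0, L=5]  = 4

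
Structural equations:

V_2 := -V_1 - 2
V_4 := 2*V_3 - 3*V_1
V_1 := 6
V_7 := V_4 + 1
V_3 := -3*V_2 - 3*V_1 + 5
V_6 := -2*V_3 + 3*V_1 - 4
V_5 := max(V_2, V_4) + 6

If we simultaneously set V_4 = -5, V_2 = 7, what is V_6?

82

The joint intervention fixes V_4 = -5, V_2 = 7, removing each variable's own equation.
V_3 = -3*V_2 - 3*V_1 + 5  [with V_2=7, V_1=6]  = -34
V_6 = -2*V_3 + 3*V_1 - 4  [with V_3=-34, V_1=6]  = 82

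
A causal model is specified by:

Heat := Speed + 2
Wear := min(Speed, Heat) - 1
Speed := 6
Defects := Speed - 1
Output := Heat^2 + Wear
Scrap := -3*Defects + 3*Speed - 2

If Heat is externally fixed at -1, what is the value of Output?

-1

Under do(Heat=-1), the mechanism Heat := Speed + 2 is discarded; Heat is fixed at -1.
Wear = min(Speed, Heat) - 1  [with Speed=6, Heat=-1]  = -2
Output = Heat^2 + Wear  [with Heat=-1, Wear=-2]  = -1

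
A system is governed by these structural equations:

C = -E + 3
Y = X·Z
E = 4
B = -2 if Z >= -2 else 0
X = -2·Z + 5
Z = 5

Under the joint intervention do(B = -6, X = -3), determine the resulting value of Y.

Setting B = -6, X = -3 by intervention discards those variables' equations.
Y = X·Z  [with X=-3, Z=5]  = -15

-15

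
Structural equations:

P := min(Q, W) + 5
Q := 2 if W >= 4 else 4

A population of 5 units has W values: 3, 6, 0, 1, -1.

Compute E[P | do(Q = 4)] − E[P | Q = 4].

0.65

Every unit gets Q=4 under the intervention. P values become 8, 9, 5, 6, 4; E[P|do(Q=4)] = 6.4.
E[P|Q=4] averages over only the 4 units with Q=4 (W = 3, 0, 1, -1): P = 8, 5, 6, 4, mean 5.75.
Difference = 6.4 − 5.75 = 0.65.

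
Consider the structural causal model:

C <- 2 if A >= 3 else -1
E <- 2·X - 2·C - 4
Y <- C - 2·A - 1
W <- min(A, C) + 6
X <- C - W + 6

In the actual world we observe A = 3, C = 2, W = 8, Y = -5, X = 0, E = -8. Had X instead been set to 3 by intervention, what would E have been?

The intervention breaks the incoming arrows to X: X <- C - W + 6 no longer applies, and X = 3.
C = 2 if A >= 3 else -1  [with A=3]  = 2
E = 2·X - 2·C - 4  [with X=3, C=2]  = -2

-2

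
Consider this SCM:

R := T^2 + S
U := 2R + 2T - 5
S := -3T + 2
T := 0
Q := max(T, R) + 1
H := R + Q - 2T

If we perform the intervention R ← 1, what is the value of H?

do(R=1) replaces the equation R := T^2 + S with the constant R = 1.
Q = max(T, R) + 1  [with T=0, R=1]  = 2
H = R + Q - 2T  [with R=1, Q=2, T=0]  = 3

3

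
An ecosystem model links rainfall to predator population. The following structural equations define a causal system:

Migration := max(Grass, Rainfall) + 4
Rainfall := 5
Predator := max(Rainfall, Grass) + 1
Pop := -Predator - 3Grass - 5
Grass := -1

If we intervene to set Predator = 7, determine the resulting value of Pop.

-9

do(Predator=7) replaces the equation Predator := max(Rainfall, Grass) + 1 with the constant Predator = 7.
Pop = -Predator - 3Grass - 5  [with Predator=7, Grass=-1]  = -9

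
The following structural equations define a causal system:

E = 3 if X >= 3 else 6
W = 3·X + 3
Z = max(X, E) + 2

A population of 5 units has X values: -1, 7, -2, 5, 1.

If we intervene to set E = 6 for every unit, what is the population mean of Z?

Every unit gets E=6 under the intervention. Z values become 8, 9, 8, 8, 8; E[Z|do(E=6)] = 8.2.

8.2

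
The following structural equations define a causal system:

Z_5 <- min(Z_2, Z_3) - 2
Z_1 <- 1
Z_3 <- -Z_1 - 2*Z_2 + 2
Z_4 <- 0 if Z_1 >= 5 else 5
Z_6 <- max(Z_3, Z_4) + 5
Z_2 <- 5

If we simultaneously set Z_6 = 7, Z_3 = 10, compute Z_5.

3

Under do(Z_6 = 7, Z_3 = 10), each intervened variable's structural equation is replaced by its fixed value.
Z_5 = min(Z_2, Z_3) - 2  [with Z_2=5, Z_3=10]  = 3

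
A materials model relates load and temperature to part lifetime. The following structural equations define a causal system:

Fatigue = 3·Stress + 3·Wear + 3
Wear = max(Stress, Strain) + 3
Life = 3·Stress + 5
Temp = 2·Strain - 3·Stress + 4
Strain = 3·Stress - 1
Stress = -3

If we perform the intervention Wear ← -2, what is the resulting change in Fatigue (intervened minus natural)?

-6

Intervening sets Wear = -2 and removes its equation (Wear = max(Stress, Strain) + 3).
Fatigue = 3·Stress + 3·Wear + 3  [with Stress=-3, Wear=-2]  = -12
Without intervention: Strain = 3·Stress - 1  [with Stress=-3]  = -10; Wear = max(Stress, Strain) + 3  [with Stress=-3, Strain=-10]  = 0; Fatigue = 3·Stress + 3·Wear + 3  [with Stress=-3, Wear=0]  = -6.
Change = -12 − (-6) = -6.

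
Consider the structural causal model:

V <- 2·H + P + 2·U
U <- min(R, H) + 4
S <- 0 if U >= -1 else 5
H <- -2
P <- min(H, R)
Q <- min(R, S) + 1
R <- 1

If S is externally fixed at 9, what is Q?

Intervening sets S = 9 and removes its equation (S <- 0 if U >= -1 else 5).
Q = min(R, S) + 1  [with R=1, S=9]  = 2

2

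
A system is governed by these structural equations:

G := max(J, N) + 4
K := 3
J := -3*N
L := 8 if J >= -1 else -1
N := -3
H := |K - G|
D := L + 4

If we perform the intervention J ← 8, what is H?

The intervention breaks the incoming arrows to J: J := -3*N no longer applies, and J = 8.
G = max(J, N) + 4  [with J=8, N=-3]  = 12
H = |K - G|  [with K=3, G=12]  = 9

9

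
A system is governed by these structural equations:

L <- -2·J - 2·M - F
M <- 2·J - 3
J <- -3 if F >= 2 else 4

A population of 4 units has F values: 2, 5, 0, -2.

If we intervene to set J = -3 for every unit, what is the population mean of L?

Every unit gets J=-3 under the intervention. L values become 22, 19, 24, 26; E[L|do(J=-3)] = 22.75.

22.75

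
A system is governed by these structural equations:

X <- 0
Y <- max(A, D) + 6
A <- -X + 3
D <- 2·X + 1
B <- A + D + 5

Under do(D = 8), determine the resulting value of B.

do(D=8) replaces the equation D <- 2·X + 1 with the constant D = 8.
A = -X + 3  [with X=0]  = 3
B = A + D + 5  [with A=3, D=8]  = 16

16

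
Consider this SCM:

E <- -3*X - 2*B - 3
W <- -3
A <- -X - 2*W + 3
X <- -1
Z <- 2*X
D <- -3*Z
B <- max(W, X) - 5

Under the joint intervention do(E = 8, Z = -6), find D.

18

Under do(E = 8, Z = -6), each intervened variable's structural equation is replaced by its fixed value.
D = -3*Z  [with Z=-6]  = 18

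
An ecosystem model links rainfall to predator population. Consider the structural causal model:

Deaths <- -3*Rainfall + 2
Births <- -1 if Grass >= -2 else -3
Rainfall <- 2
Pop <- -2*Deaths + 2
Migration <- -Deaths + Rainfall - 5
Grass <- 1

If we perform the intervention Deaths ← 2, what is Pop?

-2

Under do(Deaths=2), the mechanism Deaths <- -3*Rainfall + 2 is discarded; Deaths is fixed at 2.
Pop = -2*Deaths + 2  [with Deaths=2]  = -2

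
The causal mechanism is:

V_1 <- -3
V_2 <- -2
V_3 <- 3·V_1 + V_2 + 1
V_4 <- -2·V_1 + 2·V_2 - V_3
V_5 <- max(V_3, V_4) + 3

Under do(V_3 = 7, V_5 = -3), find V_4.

The joint intervention fixes V_3 = 7, V_5 = -3, removing each variable's own equation.
V_4 = -2·V_1 + 2·V_2 - V_3  [with V_1=-3, V_2=-2, V_3=7]  = -5

-5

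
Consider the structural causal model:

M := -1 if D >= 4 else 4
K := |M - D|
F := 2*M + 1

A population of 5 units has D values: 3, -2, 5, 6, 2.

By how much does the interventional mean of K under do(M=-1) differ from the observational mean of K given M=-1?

Every unit gets M=-1 under the intervention. K values become 4, 1, 6, 7, 3; E[K|do(M=-1)] = 4.2.
Observing M=-1 restricts to units where M's equation naturally yields -1: D ∈ {5, 6}. In that subpopulation K = 6, 7, mean 6.5.
Difference = 4.2 − 6.5 = -2.3.

-2.3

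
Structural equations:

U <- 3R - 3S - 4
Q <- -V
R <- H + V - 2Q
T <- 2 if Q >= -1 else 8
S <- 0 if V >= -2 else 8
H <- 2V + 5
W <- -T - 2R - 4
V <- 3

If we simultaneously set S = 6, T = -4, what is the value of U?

38

Under do(S = 6, T = -4), each intervened variable's structural equation is replaced by its fixed value.
Q = -V  [with V=3]  = -3
H = 2V + 5  [with V=3]  = 11
R = H + V - 2Q  [with H=11, V=3, Q=-3]  = 20
U = 3R - 3S - 4  [with R=20, S=6]  = 38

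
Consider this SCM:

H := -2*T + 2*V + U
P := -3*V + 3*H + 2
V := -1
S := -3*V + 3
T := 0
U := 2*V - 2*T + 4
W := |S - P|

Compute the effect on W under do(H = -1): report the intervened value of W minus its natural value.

3

The intervention breaks the incoming arrows to H: H := -2*T + 2*V + U no longer applies, and H = -1.
P = -3*V + 3*H + 2  [with V=-1, H=-1]  = 2
S = -3*V + 3  [with V=-1]  = 6
W = |S - P|  [with S=6, P=2]  = 4
Without intervention: U = 2*V - 2*T + 4  [with V=-1, T=0]  = 2; H = -2*T + 2*V + U  [with T=0, V=-1, U=2]  = 0; P = -3*V + 3*H + 2  [with V=-1, H=0]  = 5; S = -3*V + 3  [with V=-1]  = 6; W = |S - P|  [with S=6, P=5]  = 1.
Change = 4 − 1 = 3.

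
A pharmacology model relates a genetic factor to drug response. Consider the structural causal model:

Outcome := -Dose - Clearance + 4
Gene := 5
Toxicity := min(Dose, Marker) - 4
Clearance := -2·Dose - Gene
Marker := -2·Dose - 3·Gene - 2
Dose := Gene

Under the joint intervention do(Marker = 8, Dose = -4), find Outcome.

Setting Marker = 8, Dose = -4 by intervention discards those variables' equations.
Clearance = -2·Dose - Gene  [with Dose=-4, Gene=5]  = 3
Outcome = -Dose - Clearance + 4  [with Dose=-4, Clearance=3]  = 5

5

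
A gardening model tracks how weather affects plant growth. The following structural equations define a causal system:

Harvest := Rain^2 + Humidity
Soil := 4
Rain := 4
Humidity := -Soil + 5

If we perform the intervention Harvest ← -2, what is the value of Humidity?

Under do(Harvest=-2), the mechanism Harvest := Rain^2 + Humidity is discarded; Harvest is fixed at -2.
Since Humidity is not a descendant of the intervened variable, it is unaffected.
Humidity = -Soil + 5  [with Soil=4]  = 1

1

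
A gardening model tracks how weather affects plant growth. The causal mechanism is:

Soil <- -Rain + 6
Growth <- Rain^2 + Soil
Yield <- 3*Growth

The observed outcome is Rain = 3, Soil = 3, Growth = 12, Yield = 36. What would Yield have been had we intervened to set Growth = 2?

6

The intervention breaks the incoming arrows to Growth: Growth <- Rain^2 + Soil no longer applies, and Growth = 2.
Yield = 3*Growth  [with Growth=2]  = 6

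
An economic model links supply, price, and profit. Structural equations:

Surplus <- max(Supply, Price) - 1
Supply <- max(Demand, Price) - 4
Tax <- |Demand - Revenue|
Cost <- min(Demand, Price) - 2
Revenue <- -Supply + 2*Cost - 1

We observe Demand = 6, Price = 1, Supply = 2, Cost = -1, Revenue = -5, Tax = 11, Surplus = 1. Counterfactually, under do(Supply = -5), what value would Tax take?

The intervention breaks the incoming arrows to Supply: Supply <- max(Demand, Price) - 4 no longer applies, and Supply = -5.
Cost = min(Demand, Price) - 2  [with Demand=6, Price=1]  = -1
Revenue = -Supply + 2*Cost - 1  [with Supply=-5, Cost=-1]  = 2
Tax = |Demand - Revenue|  [with Demand=6, Revenue=2]  = 4

4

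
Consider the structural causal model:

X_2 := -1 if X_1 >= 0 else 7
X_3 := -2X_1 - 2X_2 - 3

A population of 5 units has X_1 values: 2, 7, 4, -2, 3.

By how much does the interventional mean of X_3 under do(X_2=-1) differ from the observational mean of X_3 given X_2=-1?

Under do(X_2=-1), X_2's equation is replaced by X_2=-1 for every unit. Per-unit X_3: -5, -15, -9, 3, -7. Mean = -6.6.
Conditioning on X_2=-1 selects the 4 unit(s) with X_1 ∈ {2, 7, 4, 3}. Their X_3 values: -5, -15, -9, -7. Mean = -9.
Difference = -6.6 − (-9) = 2.4.

2.4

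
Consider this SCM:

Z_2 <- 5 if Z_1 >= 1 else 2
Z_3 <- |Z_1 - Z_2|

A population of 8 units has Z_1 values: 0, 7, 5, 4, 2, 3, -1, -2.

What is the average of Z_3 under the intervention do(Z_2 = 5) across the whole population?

The intervention sets Z_2=5 in all 8 units regardless of Z_1. Recomputing Z_3 per unit gives 5, 2, 0, 1, 3, 2, 6, 7; average 3.25.

3.25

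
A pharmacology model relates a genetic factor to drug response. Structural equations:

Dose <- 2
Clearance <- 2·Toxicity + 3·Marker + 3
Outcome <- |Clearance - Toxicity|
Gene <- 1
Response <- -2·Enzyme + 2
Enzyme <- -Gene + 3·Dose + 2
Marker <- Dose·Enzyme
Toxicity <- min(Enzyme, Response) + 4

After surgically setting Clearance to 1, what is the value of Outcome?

9

do(Clearance=1) replaces the equation Clearance <- 2·Toxicity + 3·Marker + 3 with the constant Clearance = 1.
Enzyme = -Gene + 3·Dose + 2  [with Gene=1, Dose=2]  = 7
Response = -2·Enzyme + 2  [with Enzyme=7]  = -12
Toxicity = min(Enzyme, Response) + 4  [with Enzyme=7, Response=-12]  = -8
Outcome = |Clearance - Toxicity|  [with Clearance=1, Toxicity=-8]  = 9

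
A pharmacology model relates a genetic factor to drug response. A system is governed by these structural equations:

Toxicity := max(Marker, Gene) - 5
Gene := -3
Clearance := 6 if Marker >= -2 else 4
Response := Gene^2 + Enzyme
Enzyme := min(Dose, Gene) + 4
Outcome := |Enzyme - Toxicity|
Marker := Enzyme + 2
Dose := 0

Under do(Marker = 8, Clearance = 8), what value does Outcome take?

Setting Marker = 8, Clearance = 8 by intervention discards those variables' equations.
Enzyme = min(Dose, Gene) + 4  [with Dose=0, Gene=-3]  = 1
Toxicity = max(Marker, Gene) - 5  [with Marker=8, Gene=-3]  = 3
Outcome = |Enzyme - Toxicity|  [with Enzyme=1, Toxicity=3]  = 2

2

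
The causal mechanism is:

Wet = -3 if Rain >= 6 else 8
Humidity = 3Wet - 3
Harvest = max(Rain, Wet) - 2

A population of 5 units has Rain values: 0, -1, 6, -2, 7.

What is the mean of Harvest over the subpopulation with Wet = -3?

4.5

Conditioning on Wet=-3 selects the 2 unit(s) with Rain ∈ {6, 7}. Their Harvest values: 4, 5. Mean = 4.5.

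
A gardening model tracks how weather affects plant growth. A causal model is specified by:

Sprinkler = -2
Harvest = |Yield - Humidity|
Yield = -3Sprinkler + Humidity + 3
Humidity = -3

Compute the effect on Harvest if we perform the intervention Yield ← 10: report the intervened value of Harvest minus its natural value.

The intervention breaks the incoming arrows to Yield: Yield = -3Sprinkler + Humidity + 3 no longer applies, and Yield = 10.
Harvest = |Yield - Humidity|  [with Yield=10, Humidity=-3]  = 13
Without intervention: Yield = -3Sprinkler + Humidity + 3  [with Sprinkler=-2, Humidity=-3]  = 6; Harvest = |Yield - Humidity|  [with Yield=6, Humidity=-3]  = 9.
Change = 13 − 9 = 4.

4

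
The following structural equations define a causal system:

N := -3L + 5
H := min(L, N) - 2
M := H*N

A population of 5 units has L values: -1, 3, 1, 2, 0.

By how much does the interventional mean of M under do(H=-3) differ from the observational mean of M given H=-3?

do(H=-3) breaks H's dependence on L. With H=-3 fixed, M across the units is -24, 12, -6, 3, -15, mean -6.
E[M|H=-3] averages over only the 2 units with H=-3 (L = -1, 2): M = -24, 3, mean -10.5.
Difference = -6 − (-10.5) = 4.5.

4.5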